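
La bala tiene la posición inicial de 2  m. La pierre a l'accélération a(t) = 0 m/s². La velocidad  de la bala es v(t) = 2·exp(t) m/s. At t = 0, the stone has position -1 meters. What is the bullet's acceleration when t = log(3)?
We must differentiate our velocity equation v(t) = 2·exp(t) 1 time. Taking d/dt of v(t), we find a(t) = 2·exp(t). Using a(t) = 2·exp(t) and substituting t = log(3), we find a = 6.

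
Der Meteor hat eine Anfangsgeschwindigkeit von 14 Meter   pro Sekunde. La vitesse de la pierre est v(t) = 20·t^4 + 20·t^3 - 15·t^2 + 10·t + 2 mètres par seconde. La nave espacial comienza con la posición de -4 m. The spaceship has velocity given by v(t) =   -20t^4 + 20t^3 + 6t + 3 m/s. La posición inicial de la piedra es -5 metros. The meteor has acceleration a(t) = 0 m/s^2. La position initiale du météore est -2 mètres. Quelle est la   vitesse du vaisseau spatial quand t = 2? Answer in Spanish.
Usando v(t) = -20·t^4 + 20·t^3 + 6·t + 3 y sustituyendo t = 2, encontramos v = -145.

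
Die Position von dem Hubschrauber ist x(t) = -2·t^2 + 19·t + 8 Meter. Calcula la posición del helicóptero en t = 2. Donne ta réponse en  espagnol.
Tenemos la posición x(t) = -2·t^2 + 19·t + 8. Sustituyendo t = 2: x(2) = 38.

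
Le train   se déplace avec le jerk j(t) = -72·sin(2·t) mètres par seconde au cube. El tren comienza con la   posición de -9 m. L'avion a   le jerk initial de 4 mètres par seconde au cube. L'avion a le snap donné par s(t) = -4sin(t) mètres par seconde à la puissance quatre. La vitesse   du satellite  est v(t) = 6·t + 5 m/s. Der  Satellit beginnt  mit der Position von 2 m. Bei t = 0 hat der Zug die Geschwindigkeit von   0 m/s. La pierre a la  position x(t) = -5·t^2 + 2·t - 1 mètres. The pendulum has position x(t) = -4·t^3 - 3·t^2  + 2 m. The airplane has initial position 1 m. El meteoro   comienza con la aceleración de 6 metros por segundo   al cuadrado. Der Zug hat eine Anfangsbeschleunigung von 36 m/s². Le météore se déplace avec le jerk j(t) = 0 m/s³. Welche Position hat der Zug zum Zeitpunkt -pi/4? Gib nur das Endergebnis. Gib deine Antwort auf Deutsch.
Die Antwort ist 0.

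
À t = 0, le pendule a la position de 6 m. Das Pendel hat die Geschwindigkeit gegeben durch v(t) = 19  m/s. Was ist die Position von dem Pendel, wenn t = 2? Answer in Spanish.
Debemos encontrar la integral de nuestra ecuación de la velocidad v(t) = 19 1 vez. La integral de la velocidad es la posición. Usando x(0) = 6, obtenemos x(t) = 19·t + 6. De la ecuación de la posición x(t) = 19·t + 6, sustituimos t = 2 para obtener x = 44.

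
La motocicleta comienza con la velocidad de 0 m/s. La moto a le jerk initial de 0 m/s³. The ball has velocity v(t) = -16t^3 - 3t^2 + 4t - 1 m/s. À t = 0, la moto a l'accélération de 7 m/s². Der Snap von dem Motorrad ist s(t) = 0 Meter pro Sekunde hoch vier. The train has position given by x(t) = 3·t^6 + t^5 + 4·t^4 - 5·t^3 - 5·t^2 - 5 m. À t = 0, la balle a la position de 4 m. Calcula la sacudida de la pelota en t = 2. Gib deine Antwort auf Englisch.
We must differentiate our velocity equation v(t) = -16·t^3 - 3·t^2 + 4·t - 1 2 times. Differentiating velocity, we get acceleration: a(t) = -48·t^2 - 6·t + 4. The derivative of acceleration gives jerk: j(t) = -96·t - 6. We have jerk j(t) = -96·t - 6. Substituting t = 2: j(2) = -198.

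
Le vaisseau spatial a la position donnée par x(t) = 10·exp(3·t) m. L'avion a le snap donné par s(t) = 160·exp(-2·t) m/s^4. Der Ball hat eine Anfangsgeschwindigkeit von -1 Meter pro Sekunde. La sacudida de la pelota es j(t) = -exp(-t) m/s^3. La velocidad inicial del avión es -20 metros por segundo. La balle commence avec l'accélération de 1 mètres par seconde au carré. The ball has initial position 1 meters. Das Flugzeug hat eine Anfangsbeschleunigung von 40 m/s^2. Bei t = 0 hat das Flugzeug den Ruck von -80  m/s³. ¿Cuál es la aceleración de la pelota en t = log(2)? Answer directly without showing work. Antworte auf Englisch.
The answer is 1/2.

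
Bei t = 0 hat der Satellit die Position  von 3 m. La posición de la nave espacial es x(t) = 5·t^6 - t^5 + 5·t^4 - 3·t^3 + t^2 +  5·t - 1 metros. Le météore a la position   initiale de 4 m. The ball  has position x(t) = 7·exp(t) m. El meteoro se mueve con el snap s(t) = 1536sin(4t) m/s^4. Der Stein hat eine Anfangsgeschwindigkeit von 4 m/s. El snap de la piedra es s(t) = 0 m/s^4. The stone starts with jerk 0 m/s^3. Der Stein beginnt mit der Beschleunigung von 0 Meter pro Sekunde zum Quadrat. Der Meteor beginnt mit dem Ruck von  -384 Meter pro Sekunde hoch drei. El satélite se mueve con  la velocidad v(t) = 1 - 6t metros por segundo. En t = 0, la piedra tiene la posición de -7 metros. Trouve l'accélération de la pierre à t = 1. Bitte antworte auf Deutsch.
Um dies zu lösen, müssen wir 2 Integrale unserer Gleichung für den Snap s(t) = 0 finden. Durch Integration von dem Snap und Verwendung der Anfangsbedingung j(0) = 0, erhalten wir j(t) = 0. Die Stammfunktion von dem Ruck, mit a(0) = 0, ergibt die Beschleunigung: a(t) = 0. Wir haben die Beschleunigung a(t) = 0. Durch Einsetzen von t = 1: a(1) = 0.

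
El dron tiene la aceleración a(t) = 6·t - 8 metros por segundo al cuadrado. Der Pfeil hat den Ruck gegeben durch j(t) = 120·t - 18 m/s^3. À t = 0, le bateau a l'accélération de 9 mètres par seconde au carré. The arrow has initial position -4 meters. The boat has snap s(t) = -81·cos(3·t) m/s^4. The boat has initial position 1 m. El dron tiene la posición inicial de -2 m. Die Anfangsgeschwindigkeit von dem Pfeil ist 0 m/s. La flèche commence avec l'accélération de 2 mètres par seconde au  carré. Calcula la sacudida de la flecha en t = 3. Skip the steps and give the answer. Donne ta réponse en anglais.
j(3) = 342.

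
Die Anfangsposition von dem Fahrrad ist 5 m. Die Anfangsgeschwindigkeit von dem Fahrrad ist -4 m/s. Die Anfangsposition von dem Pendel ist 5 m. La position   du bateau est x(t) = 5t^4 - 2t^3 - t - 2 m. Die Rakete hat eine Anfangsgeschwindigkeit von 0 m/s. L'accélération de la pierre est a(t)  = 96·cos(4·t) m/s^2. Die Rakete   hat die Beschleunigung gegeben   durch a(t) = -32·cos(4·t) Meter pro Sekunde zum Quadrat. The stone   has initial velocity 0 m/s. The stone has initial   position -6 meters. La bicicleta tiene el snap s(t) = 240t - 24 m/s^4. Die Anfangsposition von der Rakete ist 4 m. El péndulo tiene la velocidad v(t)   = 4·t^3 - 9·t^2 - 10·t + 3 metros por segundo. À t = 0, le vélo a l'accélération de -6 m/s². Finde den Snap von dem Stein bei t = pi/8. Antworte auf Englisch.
To solve this, we need to take 2 derivatives of our acceleration equation a(t) = 96·cos(4·t). The derivative of acceleration gives jerk: j(t) = -384·sin(4·t). Taking d/dt of j(t), we find s(t) = -1536·cos(4·t). Using s(t) = -1536·cos(4·t) and substituting t = pi/8, we find s = 0.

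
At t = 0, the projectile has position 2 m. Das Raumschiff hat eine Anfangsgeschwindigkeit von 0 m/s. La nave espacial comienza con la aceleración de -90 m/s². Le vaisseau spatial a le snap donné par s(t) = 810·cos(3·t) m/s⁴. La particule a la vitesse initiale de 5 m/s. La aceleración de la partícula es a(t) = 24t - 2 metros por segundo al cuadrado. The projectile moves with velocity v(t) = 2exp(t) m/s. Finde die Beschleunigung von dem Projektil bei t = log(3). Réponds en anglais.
Starting from velocity v(t) = 2·exp(t), we take 1 derivative. Differentiating velocity, we get acceleration: a(t) = 2·exp(t). Using a(t) = 2·exp(t) and substituting t = log(3), we find a = 6.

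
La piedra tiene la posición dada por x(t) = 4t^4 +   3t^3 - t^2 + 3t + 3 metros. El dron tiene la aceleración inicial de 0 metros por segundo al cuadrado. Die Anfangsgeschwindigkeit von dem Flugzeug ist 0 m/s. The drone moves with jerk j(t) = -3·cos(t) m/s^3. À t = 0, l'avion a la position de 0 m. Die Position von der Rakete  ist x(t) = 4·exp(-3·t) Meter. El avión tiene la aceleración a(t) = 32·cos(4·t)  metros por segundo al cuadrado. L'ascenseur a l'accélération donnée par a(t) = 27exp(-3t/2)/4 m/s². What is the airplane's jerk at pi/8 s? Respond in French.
Pour résoudre ceci, nous devons prendre 1 dérivée de notre équation de l'accélération a(t) = 32·cos(4·t). La dérivée de l'accélération donne le jerk: j(t) = -128·sin(4·t). De l'équation du jerk j(t) = -128·sin(4·t), nous substituons t = pi/8 pour obtenir j = -128.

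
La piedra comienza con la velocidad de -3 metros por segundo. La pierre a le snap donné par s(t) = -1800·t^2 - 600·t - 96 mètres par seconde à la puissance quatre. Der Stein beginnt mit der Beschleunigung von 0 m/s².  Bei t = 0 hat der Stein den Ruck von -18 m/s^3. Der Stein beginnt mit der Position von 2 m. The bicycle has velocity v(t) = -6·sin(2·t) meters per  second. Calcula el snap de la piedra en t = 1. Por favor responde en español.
Tenemos el snap s(t) = -1800·t^2 - 600·t - 96. Sustituyendo t = 1: s(1) = -2496.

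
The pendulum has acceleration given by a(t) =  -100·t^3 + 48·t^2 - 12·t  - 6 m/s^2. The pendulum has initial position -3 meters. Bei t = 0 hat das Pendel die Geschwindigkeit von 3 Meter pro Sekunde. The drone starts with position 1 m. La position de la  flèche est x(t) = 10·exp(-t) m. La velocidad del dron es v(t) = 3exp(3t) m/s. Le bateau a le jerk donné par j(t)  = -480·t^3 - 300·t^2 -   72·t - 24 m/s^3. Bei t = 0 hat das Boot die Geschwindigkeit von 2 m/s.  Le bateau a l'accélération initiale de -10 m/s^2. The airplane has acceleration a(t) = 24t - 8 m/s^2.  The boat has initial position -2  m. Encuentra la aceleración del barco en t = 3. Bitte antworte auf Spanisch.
Necesitamos integrar nuestra ecuación de la sacudida j(t) = -480·t^3 - 300·t^2 - 72·t - 24 1 vez. La antiderivada de la sacudida es la aceleración. Usando a(0) = -10, obtenemos a(t) = -120·t^4 - 100·t^3 - 36·t^2 - 24·t - 10. Usando a(t) = -120·t^4 - 100·t^3 - 36·t^2 - 24·t - 10 y sustituyendo t = 3, encontramos a = -12826.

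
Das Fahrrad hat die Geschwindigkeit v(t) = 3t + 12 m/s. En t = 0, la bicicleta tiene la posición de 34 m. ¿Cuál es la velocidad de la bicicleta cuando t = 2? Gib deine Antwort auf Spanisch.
De la ecuación de la velocidad v(t) = 3·t + 12, sustituimos t = 2 para obtener v = 18.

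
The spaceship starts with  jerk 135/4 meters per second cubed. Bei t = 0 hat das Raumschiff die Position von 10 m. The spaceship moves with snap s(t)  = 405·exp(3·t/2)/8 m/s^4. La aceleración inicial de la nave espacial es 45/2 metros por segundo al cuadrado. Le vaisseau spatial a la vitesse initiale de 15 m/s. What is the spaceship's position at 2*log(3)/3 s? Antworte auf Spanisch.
Partiendo del snap s(t) = 405·exp(3·t/2)/8, tomamos 4 antiderivadas. La antiderivada del snap es la sacudida. Usando j(0) = 135/4, obtenemos j(t) = 135·exp(3·t/2)/4. La antiderivada de la sacudida es la aceleración. Usando a(0) = 45/2, obtenemos a(t) = 45·exp(3·t/2)/2. Integrando la aceleración y usando la condición inicial v(0) = 15, obtenemos v(t) = 15·exp(3·t/2). La integral de la velocidad, con x(0) = 10, da la posición: x(t) = 10·exp(3·t/2). Usando x(t) = 10·exp(3·t/2) y sustituyendo t = 2*log(3)/3, encontramos x = 30.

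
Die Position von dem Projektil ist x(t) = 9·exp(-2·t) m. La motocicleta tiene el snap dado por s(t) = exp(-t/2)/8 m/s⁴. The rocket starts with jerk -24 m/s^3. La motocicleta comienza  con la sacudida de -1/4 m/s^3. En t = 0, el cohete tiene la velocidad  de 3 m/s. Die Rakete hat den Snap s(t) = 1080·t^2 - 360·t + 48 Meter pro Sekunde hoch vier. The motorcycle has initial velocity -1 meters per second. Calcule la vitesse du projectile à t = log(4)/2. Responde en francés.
Pour résoudre ceci, nous devons prendre 1 dérivée de notre équation de la position x(t) = 9·exp(-2·t). La dérivée de la position donne la vitesse: v(t) = -18·exp(-2·t). Nous avons la vitesse v(t) = -18·exp(-2·t). En substituant t = log(4)/2: v(log(4)/2) = -9/2.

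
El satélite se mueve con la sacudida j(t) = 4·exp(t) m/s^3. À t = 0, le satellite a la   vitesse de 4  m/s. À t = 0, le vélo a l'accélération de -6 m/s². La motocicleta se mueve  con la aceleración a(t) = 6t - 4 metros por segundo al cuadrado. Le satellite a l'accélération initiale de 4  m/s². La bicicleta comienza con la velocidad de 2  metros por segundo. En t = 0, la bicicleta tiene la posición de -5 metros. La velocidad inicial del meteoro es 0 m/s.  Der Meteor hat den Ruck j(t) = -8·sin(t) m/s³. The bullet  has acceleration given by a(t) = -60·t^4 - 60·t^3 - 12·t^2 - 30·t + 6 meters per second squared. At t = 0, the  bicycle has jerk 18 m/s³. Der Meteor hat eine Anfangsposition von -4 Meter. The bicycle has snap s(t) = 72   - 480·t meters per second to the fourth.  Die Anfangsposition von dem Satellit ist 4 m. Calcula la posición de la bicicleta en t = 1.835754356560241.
Partiendo del snap s(t) = 72 - 480·t, tomamos 4 integrales. Tomando ∫s(t)dt y aplicando j(0) = 18, encontramos j(t) = -240·t^2 + 72·t + 18. Tomando ∫j(t)dt y aplicando a(0) = -6, encontramos a(t) = -80·t^3 + 36·t^2 + 18·t - 6. Integrando la aceleración y usando la condición inicial v(0) = 2, obtenemos v(t) = -20·t^4 + 12·t^3 + 9·t^2 - 6·t + 2. Tomando ∫v(t)dt y aplicando x(0) = -5, encontramos x(t) = -4·t^5 + 3·t^4 + 3·t^3 - 3·t^2 + 2·t - 5. Usando x(t) = -4·t^5 + 3·t^4 + 3·t^3 - 3·t^2 + 2·t - 5 y sustituyendo t = 1.835754356560241, encontramos x = -42.2020703046842.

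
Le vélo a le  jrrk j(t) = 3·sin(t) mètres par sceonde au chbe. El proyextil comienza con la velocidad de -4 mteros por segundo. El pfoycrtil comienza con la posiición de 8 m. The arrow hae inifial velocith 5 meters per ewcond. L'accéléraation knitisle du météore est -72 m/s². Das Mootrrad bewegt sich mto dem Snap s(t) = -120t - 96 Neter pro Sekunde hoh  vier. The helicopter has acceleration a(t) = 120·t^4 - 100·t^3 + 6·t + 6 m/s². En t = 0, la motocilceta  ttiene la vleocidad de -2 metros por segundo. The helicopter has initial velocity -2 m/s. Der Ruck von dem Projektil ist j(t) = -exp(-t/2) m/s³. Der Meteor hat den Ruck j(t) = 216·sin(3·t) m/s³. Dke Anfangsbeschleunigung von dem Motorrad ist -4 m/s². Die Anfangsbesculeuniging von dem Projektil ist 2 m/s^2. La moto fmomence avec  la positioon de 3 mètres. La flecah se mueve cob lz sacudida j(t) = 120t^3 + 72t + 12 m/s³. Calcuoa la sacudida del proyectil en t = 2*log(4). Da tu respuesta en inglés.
We have jerk j(t) = -exp(-t/2). Substituting t = 2*log(4): j(2*log(4)) = -1/4.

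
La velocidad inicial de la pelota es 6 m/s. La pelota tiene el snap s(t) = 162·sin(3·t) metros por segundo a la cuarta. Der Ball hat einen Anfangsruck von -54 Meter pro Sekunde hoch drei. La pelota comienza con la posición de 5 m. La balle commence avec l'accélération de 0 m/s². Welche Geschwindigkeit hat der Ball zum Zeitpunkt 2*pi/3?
Wir müssen das Integral unserer Gleichung für den Snap s(t) = 162·sin(3·t) 3-mal finden. Durch Integration von dem Snap und Verwendung der Anfangsbedingung j(0) = -54, erhalten wir j(t) = -54·cos(3·t). Durch Integration von dem Ruck und Verwendung der Anfangsbedingung a(0) = 0, erhalten wir a(t) = -18·sin(3·t). Das Integral von der Beschleunigung ist die Geschwindigkeit. Mit v(0) = 6 erhalten wir v(t) = 6·cos(3·t). Mit v(t) = 6·cos(3·t) und Einsetzen von t = 2*pi/3, finden wir v = 6.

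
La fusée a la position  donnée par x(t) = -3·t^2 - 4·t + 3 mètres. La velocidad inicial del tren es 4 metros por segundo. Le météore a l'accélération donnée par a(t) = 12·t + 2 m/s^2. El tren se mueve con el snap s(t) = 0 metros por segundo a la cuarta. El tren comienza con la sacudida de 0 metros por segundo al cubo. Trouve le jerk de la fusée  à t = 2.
Nous devons dériver notre équation de la position x(t) = -3·t^2 - 4·t + 3 3 fois. La dérivée de la position donne la vitesse: v(t) = -6·t - 4. La dérivée de la vitesse donne l'accélération: a(t) = -6. La dérivée de l'accélération donne le jerk: j(t) = 0. Nous avons le jerk j(t) = 0. En substituant t = 2: j(2) = 0.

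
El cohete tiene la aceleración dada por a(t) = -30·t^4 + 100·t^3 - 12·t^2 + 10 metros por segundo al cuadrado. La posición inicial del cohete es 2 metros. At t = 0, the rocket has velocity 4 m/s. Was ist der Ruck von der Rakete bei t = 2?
Um dies zu lösen, müssen wir 1 Ableitung unserer Gleichung für die Beschleunigung a(t) = -30·t^4 + 100·t^3 - 12·t^2 + 10 nehmen. Durch Ableiten von der Beschleunigung erhalten wir den Ruck: j(t) = -120·t^3 + 300·t^2 - 24·t. Wir haben den Ruck j(t) = -120·t^3 + 300·t^2 - 24·t. Durch Einsetzen von t = 2: j(2) = 192.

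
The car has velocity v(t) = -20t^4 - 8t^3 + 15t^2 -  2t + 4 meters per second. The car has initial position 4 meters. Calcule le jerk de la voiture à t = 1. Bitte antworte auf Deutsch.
Ausgehend von der Geschwindigkeit v(t) = -20·t^4 - 8·t^3 + 15·t^2 - 2·t + 4, nehmen wir 2 Ableitungen. Die Ableitung von der Geschwindigkeit ergibt die Beschleunigung: a(t) = -80·t^3 - 24·t^2 + 30·t - 2. Die Ableitung von der Beschleunigung ergibt den Ruck: j(t) = -240·t^2 - 48·t + 30. Mit j(t) = -240·t^2 - 48·t + 30 und Einsetzen von t = 1, finden wir j = -258.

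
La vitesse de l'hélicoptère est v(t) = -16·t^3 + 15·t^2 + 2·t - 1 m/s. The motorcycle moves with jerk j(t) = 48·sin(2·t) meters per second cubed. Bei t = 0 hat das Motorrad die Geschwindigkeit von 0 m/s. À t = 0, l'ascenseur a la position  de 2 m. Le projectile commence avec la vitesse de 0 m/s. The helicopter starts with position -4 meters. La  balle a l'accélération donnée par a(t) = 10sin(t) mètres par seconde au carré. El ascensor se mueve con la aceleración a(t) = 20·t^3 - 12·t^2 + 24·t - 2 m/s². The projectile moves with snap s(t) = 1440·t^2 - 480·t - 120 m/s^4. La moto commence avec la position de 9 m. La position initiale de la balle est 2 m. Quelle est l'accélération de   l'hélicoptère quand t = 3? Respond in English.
We must differentiate our velocity equation v(t) = -16·t^3 + 15·t^2 + 2·t - 1 1 time. Taking d/dt of v(t), we find a(t) = -48·t^2 + 30·t + 2. We have acceleration a(t) = -48·t^2 + 30·t + 2. Substituting t = 3: a(3) = -340.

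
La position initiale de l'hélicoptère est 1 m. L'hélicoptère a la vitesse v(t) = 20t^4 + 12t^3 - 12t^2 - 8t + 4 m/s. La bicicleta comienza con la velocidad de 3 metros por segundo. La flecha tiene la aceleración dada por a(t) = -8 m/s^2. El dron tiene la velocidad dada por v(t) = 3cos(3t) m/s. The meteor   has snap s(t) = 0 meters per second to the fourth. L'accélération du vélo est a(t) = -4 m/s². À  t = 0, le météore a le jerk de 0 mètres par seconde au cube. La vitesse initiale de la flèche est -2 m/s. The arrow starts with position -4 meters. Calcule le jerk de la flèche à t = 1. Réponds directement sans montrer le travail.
j(1) = 0.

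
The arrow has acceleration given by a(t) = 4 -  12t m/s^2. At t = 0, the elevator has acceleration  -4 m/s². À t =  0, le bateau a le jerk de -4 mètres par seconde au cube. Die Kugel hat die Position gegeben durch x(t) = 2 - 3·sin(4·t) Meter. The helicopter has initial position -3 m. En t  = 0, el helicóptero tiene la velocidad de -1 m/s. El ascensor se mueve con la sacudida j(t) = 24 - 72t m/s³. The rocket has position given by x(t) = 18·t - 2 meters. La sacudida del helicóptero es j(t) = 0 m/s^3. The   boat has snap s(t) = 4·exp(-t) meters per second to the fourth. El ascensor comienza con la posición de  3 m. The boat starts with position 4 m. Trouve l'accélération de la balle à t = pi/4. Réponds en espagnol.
Para resolver esto, necesitamos tomar 2 derivadas de nuestra ecuación de la posición x(t) = 2 - 3·sin(4·t). La derivada de la posición da la velocidad: v(t) = -12·cos(4·t). Tomando d/dt de v(t), encontramos a(t) = 48·sin(4·t). Usando a(t) = 48·sin(4·t) y sustituyendo t = pi/4, encontramos a = 0.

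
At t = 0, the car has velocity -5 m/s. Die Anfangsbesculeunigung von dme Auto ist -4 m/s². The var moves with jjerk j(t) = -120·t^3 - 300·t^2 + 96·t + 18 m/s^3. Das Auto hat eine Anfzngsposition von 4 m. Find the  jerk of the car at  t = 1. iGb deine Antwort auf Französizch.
Nous avons le jerk j(t) = -120·t^3 - 300·t^2 + 96·t + 18. En substituant t = 1: j(1) = -306.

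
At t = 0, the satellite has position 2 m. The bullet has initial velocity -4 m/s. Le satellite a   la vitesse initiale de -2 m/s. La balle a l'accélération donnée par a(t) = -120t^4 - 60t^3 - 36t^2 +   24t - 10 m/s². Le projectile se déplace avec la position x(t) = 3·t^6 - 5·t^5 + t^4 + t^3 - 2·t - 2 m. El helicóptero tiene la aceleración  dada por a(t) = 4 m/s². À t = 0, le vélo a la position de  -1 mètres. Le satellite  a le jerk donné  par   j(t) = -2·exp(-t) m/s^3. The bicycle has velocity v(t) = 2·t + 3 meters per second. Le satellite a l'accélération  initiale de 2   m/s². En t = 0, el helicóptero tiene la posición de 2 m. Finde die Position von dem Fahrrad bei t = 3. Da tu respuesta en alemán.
Um dies zu lösen, müssen wir 1 Integral unserer Gleichung für die Geschwindigkeit v(t) = 2·t + 3 finden. Durch Integration von der Geschwindigkeit und Verwendung der Anfangsbedingung x(0) = -1, erhalten wir x(t) = t^2 + 3·t - 1. Wir haben die Position x(t) = t^2 + 3·t - 1. Durch Einsetzen von t = 3: x(3) = 17.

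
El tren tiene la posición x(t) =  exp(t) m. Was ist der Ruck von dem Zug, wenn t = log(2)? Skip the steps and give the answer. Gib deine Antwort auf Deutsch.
Der Ruck bei t = log(2) ist j = 2.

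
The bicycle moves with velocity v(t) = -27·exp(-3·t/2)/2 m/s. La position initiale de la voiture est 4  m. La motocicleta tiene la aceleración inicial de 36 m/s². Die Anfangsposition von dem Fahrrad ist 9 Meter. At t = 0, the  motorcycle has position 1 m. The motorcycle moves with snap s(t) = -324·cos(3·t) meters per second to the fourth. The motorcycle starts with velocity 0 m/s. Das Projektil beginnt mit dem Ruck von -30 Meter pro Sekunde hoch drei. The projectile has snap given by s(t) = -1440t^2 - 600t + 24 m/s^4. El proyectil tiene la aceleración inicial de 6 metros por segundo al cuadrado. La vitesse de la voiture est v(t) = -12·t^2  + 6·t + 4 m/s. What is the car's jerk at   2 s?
To solve this, we need to take 2 derivatives of our velocity equation v(t) = -12·t^2 + 6·t + 4. Differentiating velocity, we get acceleration: a(t) = 6 - 24·t. Differentiating acceleration, we get jerk: j(t) = -24. We have jerk j(t) = -24. Substituting t = 2: j(2) = -24.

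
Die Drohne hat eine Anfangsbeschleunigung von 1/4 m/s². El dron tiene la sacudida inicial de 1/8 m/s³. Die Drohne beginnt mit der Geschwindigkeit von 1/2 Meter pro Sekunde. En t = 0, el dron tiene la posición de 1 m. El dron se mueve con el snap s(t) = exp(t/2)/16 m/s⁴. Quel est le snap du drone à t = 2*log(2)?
En utilisant s(t) = exp(t/2)/16 et en substituant t = 2*log(2), nous trouvons s = 1/8.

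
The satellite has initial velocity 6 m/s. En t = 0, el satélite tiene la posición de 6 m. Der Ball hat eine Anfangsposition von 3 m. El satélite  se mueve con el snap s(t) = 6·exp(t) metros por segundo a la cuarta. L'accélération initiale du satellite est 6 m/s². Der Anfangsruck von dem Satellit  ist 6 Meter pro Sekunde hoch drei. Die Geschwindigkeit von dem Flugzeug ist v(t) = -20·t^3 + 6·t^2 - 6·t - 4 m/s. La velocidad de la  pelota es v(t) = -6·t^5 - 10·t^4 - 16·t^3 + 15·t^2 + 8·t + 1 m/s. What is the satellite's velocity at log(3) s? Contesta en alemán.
Um dies zu lösen, müssen wir 3 Integrale unserer Gleichung für den Snap s(t) = 6·exp(t) finden. Das Integral von dem Snap, mit j(0) = 6, ergibt den Ruck: j(t) = 6·exp(t). Durch Integration von dem Ruck und Verwendung der Anfangsbedingung a(0) = 6, erhalten wir a(t) = 6·exp(t). Durch Integration von der Beschleunigung und Verwendung der Anfangsbedingung v(0) = 6, erhalten wir v(t) = 6·exp(t). Aus der Gleichung für die Geschwindigkeit v(t) = 6·exp(t), setzen wir t = log(3) ein und erhalten v = 18.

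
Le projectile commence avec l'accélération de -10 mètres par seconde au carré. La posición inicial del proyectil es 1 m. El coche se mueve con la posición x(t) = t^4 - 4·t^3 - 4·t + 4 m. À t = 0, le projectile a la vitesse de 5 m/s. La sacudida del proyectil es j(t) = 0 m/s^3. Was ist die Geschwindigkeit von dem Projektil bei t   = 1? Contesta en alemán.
Ausgehend von dem Ruck j(t) = 0, nehmen wir 2 Integrale. Durch Integration von dem Ruck und Verwendung der Anfangsbedingung a(0) = -10, erhalten wir a(t) = -10. Durch Integration von der Beschleunigung und Verwendung der Anfangsbedingung v(0) = 5, erhalten wir v(t) = 5 - 10·t. Aus der Gleichung für die Geschwindigkeit v(t) = 5 - 10·t, setzen wir t = 1 ein und erhalten v = -5.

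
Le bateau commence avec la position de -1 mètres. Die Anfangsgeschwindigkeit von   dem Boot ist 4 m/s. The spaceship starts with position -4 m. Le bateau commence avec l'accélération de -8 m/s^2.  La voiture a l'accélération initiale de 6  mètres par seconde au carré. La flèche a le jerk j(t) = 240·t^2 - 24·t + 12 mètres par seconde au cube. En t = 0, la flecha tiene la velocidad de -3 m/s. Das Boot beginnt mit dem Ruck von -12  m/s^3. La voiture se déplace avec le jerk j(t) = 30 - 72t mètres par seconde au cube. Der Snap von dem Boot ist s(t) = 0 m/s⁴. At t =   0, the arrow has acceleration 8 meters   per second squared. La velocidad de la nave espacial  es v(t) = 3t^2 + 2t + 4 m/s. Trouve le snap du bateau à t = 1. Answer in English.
We have snap s(t) = 0. Substituting t = 1: s(1) = 0.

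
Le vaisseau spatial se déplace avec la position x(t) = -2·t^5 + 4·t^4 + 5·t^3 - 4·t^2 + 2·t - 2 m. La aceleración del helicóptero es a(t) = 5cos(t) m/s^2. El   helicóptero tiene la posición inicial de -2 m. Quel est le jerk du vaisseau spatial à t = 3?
Nous devons dériver notre équation de la position x(t) = -2·t^5 + 4·t^4 + 5·t^3 - 4·t^2 + 2·t - 2 3 fois. En prenant d/dt de x(t), nous trouvons v(t) = -10·t^4 + 16·t^3 + 15·t^2 - 8·t + 2. En dérivant la vitesse, nous obtenons l'accélération: a(t) = -40·t^3 + 48·t^2 + 30·t - 8. En dérivant l'accélération, nous obtenons le jerk: j(t) = -120·t^2 + 96·t + 30. De l'équation du jerk j(t) = -120·t^2 + 96·t + 30, nous substituons t = 3 pour obtenir j = -762.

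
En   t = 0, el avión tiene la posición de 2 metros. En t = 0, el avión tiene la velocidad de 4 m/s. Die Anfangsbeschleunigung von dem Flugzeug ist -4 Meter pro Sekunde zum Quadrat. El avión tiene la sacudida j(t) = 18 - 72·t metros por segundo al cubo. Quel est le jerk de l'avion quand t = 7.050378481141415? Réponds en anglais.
From the given jerk equation j(t) = 18 - 72·t, we substitute t = 7.050378481141415 to get j = -489.627250642182.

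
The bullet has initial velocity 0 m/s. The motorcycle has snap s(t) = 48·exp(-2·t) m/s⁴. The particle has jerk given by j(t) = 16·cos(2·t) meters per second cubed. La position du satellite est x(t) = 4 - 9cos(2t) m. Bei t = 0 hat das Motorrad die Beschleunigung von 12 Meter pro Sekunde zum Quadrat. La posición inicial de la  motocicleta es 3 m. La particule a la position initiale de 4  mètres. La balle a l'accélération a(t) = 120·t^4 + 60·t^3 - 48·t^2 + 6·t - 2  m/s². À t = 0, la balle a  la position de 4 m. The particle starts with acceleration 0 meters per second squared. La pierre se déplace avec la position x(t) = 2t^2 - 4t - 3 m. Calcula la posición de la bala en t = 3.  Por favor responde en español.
Necesitamos integrar nuestra ecuación de la aceleración a(t) = 120·t^4 + 60·t^3 - 48·t^2 + 6·t - 2 2 veces. Tomando ∫a(t)dt y aplicando v(0) = 0, encontramos v(t) = t·(24·t^4 + 15·t^3 - 16·t^2 + 3·t - 2). Tomando ∫v(t)dt y aplicando x(0) = 4, encontramos x(t) = 4·t^6 + 3·t^5 - 4·t^4 + t^3 - t^2 + 4. Tenemos la posición x(t) = 4·t^6 + 3·t^5 - 4·t^4 + t^3 - t^2 + 4. Sustituyendo t = 3: x(3) = 3343.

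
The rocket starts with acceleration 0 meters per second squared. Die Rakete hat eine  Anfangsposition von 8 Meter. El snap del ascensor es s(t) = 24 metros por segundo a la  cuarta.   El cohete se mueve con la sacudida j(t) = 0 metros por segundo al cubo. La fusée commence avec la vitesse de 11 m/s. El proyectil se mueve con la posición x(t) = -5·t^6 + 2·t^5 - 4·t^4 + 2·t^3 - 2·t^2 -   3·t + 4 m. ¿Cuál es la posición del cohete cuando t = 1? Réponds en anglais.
To find the answer, we compute 3 integrals of j(t) = 0. Taking ∫j(t)dt and applying a(0) = 0, we find a(t) = 0. Integrating acceleration and using the initial condition v(0) = 11, we get v(t) = 11. Taking ∫v(t)dt and applying x(0) = 8, we find x(t) = 11·t + 8. Using x(t) = 11·t + 8 and substituting t = 1, we find x = 19.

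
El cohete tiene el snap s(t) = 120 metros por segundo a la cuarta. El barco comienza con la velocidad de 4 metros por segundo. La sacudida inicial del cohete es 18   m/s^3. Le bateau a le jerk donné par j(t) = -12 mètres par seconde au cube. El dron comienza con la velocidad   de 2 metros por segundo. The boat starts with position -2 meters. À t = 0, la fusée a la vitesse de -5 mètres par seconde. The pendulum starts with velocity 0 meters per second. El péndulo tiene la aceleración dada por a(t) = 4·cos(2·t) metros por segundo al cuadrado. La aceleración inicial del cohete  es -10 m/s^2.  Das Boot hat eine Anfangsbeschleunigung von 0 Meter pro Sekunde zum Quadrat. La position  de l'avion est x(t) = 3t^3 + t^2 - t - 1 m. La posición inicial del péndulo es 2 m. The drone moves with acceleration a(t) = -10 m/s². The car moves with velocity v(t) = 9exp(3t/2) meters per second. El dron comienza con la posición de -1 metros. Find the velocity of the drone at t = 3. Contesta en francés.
En partant de l'accélération a(t) = -10, nous prenons 1 intégrale. En prenant ∫a(t)dt et en appliquant v(0) = 2, nous trouvons v(t) = 2 - 10·t. En utilisant v(t) = 2 - 10·t et en substituant t = 3, nous trouvons v = -28.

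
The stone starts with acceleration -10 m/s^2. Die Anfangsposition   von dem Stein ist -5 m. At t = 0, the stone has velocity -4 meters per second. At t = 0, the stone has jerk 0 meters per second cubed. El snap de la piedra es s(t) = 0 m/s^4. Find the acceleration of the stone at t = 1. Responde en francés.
En partant du snap s(t) = 0, nous prenons 2 intégrales. En prenant ∫s(t)dt et en appliquant j(0) = 0, nous trouvons j(t) = 0. La primitive du jerk est l'accélération. En utilisant a(0) = -10, nous obtenons a(t) = -10. Nous avons l'accélération a(t) = -10. En substituant t = 1: a(1) = -10.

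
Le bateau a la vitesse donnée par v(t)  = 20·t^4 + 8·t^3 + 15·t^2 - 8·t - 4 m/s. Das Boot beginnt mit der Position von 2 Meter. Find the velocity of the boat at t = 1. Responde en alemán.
Wir haben die Geschwindigkeit v(t) = 20·t^4 + 8·t^3 + 15·t^2 - 8·t - 4. Durch Einsetzen von t = 1: v(1) = 31.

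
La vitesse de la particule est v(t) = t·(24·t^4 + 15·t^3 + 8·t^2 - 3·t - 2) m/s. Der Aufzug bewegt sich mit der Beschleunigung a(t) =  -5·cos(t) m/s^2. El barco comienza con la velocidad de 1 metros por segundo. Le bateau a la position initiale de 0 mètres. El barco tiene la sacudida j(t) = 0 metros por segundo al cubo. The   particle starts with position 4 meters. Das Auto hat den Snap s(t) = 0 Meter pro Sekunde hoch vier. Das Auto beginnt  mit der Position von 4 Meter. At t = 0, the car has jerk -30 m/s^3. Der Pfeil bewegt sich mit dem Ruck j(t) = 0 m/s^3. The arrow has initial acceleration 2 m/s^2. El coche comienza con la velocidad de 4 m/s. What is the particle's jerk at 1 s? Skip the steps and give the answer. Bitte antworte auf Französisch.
Le jerk à t = 1 est j = 702.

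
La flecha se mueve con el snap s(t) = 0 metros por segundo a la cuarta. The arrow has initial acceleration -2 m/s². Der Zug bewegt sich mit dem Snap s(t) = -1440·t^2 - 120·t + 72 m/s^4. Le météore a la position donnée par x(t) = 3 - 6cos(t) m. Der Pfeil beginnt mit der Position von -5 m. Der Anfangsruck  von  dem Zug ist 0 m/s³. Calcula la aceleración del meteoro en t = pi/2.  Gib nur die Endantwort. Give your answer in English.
At t = pi/2, a = 0.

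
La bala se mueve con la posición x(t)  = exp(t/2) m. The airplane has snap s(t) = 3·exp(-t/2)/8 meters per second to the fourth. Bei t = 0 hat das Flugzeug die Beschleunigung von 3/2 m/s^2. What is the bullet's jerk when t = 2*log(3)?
We must differentiate our position equation x(t) = exp(t/2) 3 times. Differentiating position, we get velocity: v(t) = exp(t/2)/2. Differentiating velocity, we get acceleration: a(t) = exp(t/2)/4. Differentiating acceleration, we get jerk: j(t) = exp(t/2)/8. From the given jerk equation j(t) = exp(t/2)/8, we substitute t = 2*log(3) to get j = 3/8.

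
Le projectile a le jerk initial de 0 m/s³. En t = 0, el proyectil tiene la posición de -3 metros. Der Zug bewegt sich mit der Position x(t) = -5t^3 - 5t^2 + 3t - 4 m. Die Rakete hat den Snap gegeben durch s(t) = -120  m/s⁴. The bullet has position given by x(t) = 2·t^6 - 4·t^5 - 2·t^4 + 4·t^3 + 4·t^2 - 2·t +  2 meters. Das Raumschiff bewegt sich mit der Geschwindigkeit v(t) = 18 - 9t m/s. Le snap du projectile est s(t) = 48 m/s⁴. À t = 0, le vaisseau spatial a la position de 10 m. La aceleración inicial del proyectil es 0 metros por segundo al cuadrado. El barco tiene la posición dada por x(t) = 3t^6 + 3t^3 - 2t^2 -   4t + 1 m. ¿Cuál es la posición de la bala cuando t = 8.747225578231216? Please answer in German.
Wir haben die Position x(t) = 2·t^6 - 4·t^5 - 2·t^4 + 4·t^3 + 4·t^2 - 2·t + 2. Durch Einsetzen von t = 8.747225578231216: x(8.747225578231216) = 682304.771963382.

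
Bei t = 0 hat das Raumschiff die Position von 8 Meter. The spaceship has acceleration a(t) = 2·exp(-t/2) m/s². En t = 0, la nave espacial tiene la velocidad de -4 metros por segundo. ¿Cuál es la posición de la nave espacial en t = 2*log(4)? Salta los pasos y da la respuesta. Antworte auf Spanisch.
x(2*log(4)) = 2.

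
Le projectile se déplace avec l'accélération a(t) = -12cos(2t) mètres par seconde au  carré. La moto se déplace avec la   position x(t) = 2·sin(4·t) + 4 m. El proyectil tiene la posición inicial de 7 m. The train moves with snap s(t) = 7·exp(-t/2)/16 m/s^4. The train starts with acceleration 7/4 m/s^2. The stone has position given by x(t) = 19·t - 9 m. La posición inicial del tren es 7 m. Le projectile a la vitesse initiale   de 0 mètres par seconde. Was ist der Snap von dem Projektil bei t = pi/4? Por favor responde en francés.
En partant de l'accélération a(t) = -12·cos(2·t), nous prenons 2 dérivées. En dérivant l'accélération, nous obtenons le jerk: j(t) = 24·sin(2·t). La dérivée du jerk donne le snap: s(t) = 48·cos(2·t). De l'équation du snap s(t) = 48·cos(2·t), nous substituons t = pi/4 pour obtenir s = 0.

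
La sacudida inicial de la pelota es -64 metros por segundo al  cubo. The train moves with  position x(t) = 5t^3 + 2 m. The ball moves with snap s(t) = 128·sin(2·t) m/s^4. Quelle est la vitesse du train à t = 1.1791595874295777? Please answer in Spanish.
Debemos derivar nuestra ecuación de la posición x(t) = 5·t^3 + 2 1 vez. Tomando d/dt de x(t), encontramos v(t) = 15·t^2. Usando v(t) = 15·t^2 y sustituyendo t = 1.1791595874295777, encontramos v = 20.8562599894064.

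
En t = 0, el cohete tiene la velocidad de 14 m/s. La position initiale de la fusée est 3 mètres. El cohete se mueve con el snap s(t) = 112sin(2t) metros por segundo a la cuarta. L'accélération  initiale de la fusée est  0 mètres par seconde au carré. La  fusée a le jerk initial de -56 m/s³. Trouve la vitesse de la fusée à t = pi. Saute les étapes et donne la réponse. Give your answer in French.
La réponse est 14.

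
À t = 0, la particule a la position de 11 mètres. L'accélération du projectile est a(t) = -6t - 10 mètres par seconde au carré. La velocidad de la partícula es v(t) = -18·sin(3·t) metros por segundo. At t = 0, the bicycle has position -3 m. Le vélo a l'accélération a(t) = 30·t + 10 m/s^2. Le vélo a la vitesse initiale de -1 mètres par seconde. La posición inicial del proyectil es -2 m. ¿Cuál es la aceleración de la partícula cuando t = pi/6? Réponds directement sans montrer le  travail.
a(pi/6) = 0.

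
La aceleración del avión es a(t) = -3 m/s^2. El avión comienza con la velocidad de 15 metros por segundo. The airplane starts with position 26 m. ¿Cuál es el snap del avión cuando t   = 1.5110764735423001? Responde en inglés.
We must differentiate our acceleration equation a(t) = -3 2 times. The derivative of acceleration gives jerk: j(t) = 0. Differentiating jerk, we get snap: s(t) = 0. Using s(t) = 0 and substituting t = 1.5110764735423001, we find s = 0.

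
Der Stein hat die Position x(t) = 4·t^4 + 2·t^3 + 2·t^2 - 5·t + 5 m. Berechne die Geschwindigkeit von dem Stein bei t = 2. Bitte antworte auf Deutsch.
Wir müssen unsere Gleichung für die Position x(t) = 4·t^4 + 2·t^3 + 2·t^2 - 5·t + 5 1-mal ableiten. Durch Ableiten von der Position erhalten wir die Geschwindigkeit: v(t) = 16·t^3 + 6·t^2 + 4·t - 5. Mit v(t) = 16·t^3 + 6·t^2 + 4·t - 5 und Einsetzen von t = 2, finden wir v = 155.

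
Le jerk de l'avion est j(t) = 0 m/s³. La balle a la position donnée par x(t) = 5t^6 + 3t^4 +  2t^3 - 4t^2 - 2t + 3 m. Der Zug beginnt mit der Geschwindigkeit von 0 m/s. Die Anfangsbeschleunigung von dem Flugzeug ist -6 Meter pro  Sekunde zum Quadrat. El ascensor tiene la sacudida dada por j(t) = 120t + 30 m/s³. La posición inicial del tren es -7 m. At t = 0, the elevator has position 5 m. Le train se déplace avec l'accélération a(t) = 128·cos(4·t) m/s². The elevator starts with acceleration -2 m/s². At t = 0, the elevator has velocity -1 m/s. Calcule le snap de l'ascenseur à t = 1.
Pour résoudre ceci, nous devons prendre 1 dérivée de notre équation du jerk j(t) = 120·t + 30. En prenant d/dt de j(t), nous trouvons s(t) = 120. En utilisant s(t) = 120 et en substituant t = 1, nous trouvons s = 120.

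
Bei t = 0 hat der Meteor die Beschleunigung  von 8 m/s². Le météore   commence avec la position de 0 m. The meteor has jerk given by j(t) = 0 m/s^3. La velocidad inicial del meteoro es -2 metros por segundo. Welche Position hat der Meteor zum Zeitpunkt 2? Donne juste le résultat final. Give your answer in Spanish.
x(2) = 12.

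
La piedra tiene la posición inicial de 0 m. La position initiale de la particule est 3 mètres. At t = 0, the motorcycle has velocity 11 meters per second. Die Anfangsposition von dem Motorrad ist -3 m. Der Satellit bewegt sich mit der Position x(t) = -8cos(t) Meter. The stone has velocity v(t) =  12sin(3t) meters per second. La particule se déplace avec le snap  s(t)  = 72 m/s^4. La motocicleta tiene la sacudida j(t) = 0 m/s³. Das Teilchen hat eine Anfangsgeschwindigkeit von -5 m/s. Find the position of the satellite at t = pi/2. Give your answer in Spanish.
Usando x(t) = -8·cos(t) y sustituyendo t = pi/2, encontramos x = 0.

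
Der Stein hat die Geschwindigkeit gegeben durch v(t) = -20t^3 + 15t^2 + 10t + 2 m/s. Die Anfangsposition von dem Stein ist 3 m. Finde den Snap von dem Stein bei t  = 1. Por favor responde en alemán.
Ausgehend von der Geschwindigkeit v(t) = -20·t^3 + 15·t^2 + 10·t + 2, nehmen wir 3 Ableitungen. Mit d/dt von v(t) finden wir a(t) = -60·t^2 + 30·t + 10. Durch Ableiten von der Beschleunigung erhalten wir den Ruck: j(t) = 30 - 120·t. Mit d/dt von j(t) finden wir s(t) = -120. Wir haben den Snap s(t) = -120. Durch Einsetzen von t = 1: s(1) = -120.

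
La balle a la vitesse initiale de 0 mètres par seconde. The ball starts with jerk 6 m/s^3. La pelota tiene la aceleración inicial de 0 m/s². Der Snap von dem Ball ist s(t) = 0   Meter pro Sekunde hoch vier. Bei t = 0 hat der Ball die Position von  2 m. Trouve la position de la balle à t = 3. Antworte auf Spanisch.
Partiendo del snap s(t) = 0, tomamos 4 integrales. Tomando ∫s(t)dt y aplicando j(0) = 6, encontramos j(t) = 6. Integrando la sacudida y usando la condición inicial a(0) = 0, obtenemos a(t) = 6·t. La integral de la aceleración, con v(0) = 0, da la velocidad: v(t) = 3·t^2. La antiderivada de la velocidad es la posición. Usando x(0) = 2, obtenemos x(t) = t^3 + 2. Tenemos la posición x(t) = t^3 + 2. Sustituyendo t = 3: x(3) = 29.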